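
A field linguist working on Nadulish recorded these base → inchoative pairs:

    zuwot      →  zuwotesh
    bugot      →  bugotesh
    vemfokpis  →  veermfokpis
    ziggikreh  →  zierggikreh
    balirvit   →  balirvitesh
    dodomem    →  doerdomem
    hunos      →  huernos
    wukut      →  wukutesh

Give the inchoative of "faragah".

faerragah

"faragah" ends in -h. The one such stem in the data (ziggikreh → zierggikreh) inserts -er- after the first vowel (as do dodomem, vemfokpis), so the same rule applies.
So faragah → faerragah.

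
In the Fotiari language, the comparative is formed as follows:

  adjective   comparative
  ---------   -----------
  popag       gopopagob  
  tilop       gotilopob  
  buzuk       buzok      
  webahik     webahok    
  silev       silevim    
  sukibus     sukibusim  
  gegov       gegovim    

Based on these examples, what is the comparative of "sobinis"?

sobinisim

buzuk and sukibus both have last vowel 'u' yet inflect differently (buzok, sukibusim), so the last vowel is not what conditions the rule; the final letter is.
"sobinis" ends in -s. The one such stem in the data (sukibus → sukibusim) adds -im, so the same rule applies.
The other patterns: stems ending in -g or -p add go- … -ob around the stem; stems ending in -k change the last vowel to 'o'.
So sobinis → sobinisim.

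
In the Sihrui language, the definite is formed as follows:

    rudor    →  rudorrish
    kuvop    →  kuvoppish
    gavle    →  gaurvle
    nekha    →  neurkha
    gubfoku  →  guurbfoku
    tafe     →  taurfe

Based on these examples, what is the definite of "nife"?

niurfe

gavle and kuvop both have 2 vowels yet inflect differently (gaurvle, kuvoppish), so the number of vowels is not what conditions the rule; whether the stem ends in a vowel or a consonant is.
"nife" ends in a vowel. The stems ending in a vowel (gavle → gaurvle, gubfoku → guurbfoku, tafe → taurfe) insert -ur- after the first vowel.
The other pattern: stems ending in a consonant double the final consonant and add -ish.
So nife → niurfe.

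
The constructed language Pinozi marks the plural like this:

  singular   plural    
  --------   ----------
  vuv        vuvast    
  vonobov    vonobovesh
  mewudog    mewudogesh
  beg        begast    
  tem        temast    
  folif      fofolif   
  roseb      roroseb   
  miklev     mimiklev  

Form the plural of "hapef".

hahapef

vuv and miklev both end in -v yet inflect differently (vuvast, mimiklev), so the final letter is not what conditions the rule; the number of vowels is.
"hapef" has 2 vowels. The stems with 2 vowels (folif → fofolif, roseb → roroseb, miklev → mimiklev) repeat the first consonant+vowel as a prefix.
The other patterns: stems with 1 vowel add -ast; stems with 3 vowels add -esh.
So hapef → hahapef.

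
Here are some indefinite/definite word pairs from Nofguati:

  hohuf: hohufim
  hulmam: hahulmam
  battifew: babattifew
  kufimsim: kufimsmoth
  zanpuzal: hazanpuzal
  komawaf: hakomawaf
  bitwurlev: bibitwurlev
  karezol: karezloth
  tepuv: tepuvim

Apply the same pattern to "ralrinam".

bitwurlev and tepuv both end in -v yet inflect differently (bibitwurlev, tepuvim), so the final letter is not what conditions the rule; the last vowel is.
"ralrinam" has last vowel 'a'. The stems whose last vowel is 'a' (zanpuzal → hazanpuzal, komawaf → hakomawaf, hulmam → hahulmam) add the prefix ha-.
The other patterns: stems whose last vowel is 'e' repeat the first consonant+vowel as a prefix; stems whose last vowel is 'i' or 'o' delete the last vowel and add -oth; stems whose last vowel is 'u' add -im.
So ralrinam → haralrinam.

haralrinam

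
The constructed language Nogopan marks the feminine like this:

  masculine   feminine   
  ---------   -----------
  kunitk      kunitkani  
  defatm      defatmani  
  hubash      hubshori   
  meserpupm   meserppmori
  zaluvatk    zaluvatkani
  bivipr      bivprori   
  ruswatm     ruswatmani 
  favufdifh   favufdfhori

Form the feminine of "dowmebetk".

defatm and meserpupm both end in -m yet inflect differently (defatmani, meserppmori), so the final letter is not what conditions the rule; the second-to-last letter is.
"dowmebetk" has second-to-last letter 't'. The stems whose second-to-last letter is 't' (kunitk → kunitkani, defatm → defatmani, ruswatm → ruswatmani) add -ani.
So dowmebetk → dowmebetkani.

dowmebetkani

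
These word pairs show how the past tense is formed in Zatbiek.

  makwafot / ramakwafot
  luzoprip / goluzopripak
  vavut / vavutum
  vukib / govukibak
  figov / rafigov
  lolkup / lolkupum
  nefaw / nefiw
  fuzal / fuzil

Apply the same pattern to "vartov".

ravartov

makwafot and vavut both end in -t yet inflect differently (ramakwafot, vavutum), so the final letter is not what conditions the rule; the last vowel is.
"vartov" has last vowel 'o'. The stems whose last vowel is 'o' (figov → rafigov, makwafot → ramakwafot) add the prefix ra-.
The other patterns: stems whose last vowel is 'i' add go- … -ak around the stem; stems whose last vowel is 'u' add -um; stems whose last vowel is 'a' change the last vowel to 'i'.
So vartov → ravartov.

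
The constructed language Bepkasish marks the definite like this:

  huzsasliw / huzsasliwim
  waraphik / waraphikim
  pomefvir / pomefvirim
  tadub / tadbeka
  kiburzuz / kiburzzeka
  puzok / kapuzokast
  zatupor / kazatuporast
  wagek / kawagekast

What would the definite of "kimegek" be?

"kimegek" has last vowel 'e'. The one such stem in the data (wagek → kawagekast) adds ka- … -ast around the stem, so the same rule applies.
So kimegek → kakimegekast.

kakimegekast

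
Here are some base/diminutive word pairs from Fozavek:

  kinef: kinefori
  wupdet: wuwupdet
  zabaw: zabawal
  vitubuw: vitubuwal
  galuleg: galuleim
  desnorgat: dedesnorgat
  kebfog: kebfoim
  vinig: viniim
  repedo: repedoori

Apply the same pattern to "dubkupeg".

dubkupeim

zabaw and desnorgat both have last vowel 'a' yet inflect differently (zabawal, dedesnorgat), so the last vowel is not what conditions the rule; the final letter is.
"dubkupeg" ends in -g. The stems ending in -g (galuleg → galuleim, kebfog → kebfoim, vinig → viniim) drop the final letter and add -im.
The other patterns: stems ending in -w add -al; stems ending in -t repeat the first consonant+vowel as a prefix; stems ending in -f or -o add -ori.
So dubkupeg → dubkupeim.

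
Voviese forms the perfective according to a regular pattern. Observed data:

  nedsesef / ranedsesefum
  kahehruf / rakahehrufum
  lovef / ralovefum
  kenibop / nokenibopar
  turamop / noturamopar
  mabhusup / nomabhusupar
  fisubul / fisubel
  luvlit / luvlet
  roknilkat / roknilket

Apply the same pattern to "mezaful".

kahehruf and mabhusup both have last vowel 'u' yet inflect differently (rakahehrufum, nomabhusupar), so the last vowel is not what conditions the rule; the final letter is.
"mezaful" ends in -l. The one such stem in the data (fisubul → fisubel) changes the last vowel to 'e' (as do luvlit, roknilkat), so the same rule applies.
So mezaful → mezafel.

mezafel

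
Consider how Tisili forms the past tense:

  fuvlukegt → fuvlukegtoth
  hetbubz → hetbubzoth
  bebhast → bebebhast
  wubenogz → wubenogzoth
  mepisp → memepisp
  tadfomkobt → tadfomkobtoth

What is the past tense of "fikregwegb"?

fikregwegboth

bebhast and tadfomkobt both end in -t yet inflect differently (bebebhast, tadfomkobtoth), so the final letter is not what conditions the rule; the second-to-last letter is.
"fikregwegb" has second-to-last letter 'g'. The stems whose second-to-last letter is 'g' (wubenogz → wubenogzoth, fuvlukegt → fuvlukegtoth) add -oth.
So fikregwegb → fikregwegboth.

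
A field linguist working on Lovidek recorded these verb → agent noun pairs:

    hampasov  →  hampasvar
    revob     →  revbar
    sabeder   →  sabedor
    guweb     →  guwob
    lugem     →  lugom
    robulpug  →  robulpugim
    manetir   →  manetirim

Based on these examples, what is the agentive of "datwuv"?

revob and guweb both end in -b yet inflect differently (revbar, guwob), so the final letter is not what conditions the rule; the last vowel is.
"datwuv" has last vowel 'u'. The one such stem in the data (robulpug → robulpugim) adds -im, so the same rule applies.
The other patterns: stems whose last vowel is 'o' delete the last vowel and add -ar; stems whose last vowel is 'e' change the last vowel to 'o'.
So datwuv → datwuvim.

datwuvim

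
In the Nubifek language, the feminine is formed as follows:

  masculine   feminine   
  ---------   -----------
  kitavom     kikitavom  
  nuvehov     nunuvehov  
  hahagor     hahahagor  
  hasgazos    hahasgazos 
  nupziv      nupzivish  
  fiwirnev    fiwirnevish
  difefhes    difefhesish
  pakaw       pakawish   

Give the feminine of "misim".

"misim" has last vowel 'i'. The one such stem in the data (nupziv → nupzivish) adds -ish, so the same rule applies.
The other pattern: stems whose last vowel is 'o' repeat the first consonant+vowel as a prefix.
So misim → misimish.

misimish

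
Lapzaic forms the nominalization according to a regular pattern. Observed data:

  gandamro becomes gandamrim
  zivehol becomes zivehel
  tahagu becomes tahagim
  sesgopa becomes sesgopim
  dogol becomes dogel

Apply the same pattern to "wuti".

wutim

"wuti" ends in a vowel. The stems ending in a vowel (sesgopa → sesgopim, gandamro → gandamrim, tahagu → tahagim) drop the final letter and add -im.
So wuti → wutim.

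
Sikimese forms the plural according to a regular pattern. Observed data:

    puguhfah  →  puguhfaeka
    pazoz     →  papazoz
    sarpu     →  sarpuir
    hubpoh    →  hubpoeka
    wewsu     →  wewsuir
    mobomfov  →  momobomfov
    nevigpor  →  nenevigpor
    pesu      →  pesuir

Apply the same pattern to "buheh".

buheeka

hubpoh and nevigpor both have last vowel 'o' yet inflect differently (hubpoeka, nenevigpor), so the last vowel is not what conditions the rule; the final letter is.
"buheh" ends in -h. The stems ending in -h (hubpoh → hubpoeka, puguhfah → puguhfaeka) drop the final letter and add -eka.
The other patterns: stems ending in -u add -ir; stems ending in -r, -v or -z repeat the first consonant+vowel as a prefix.
So buheh → buheeka.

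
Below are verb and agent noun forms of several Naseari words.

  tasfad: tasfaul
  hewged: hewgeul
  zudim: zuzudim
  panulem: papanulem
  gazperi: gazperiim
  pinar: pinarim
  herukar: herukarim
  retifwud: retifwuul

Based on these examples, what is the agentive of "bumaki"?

bumakiim

pinar and tasfad both have last vowel 'a' yet inflect differently (pinarim, tasfaul), so the last vowel is not what conditions the rule; the final letter is.
"bumaki" ends in -i. The one such stem in the data (gazperi → gazperiim) adds -im, so the same rule applies.
So bumaki → bumakiim.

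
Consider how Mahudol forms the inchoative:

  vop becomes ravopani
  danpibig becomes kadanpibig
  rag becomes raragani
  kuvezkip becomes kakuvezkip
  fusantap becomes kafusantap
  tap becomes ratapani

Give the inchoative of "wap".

rawapani

danpibig and rag both end in -g yet inflect differently (kadanpibig, raragani), so the final letter is not what conditions the rule; the number of vowels is.
"wap" has 1 vowel. The stems with 1 vowel (rag → raragani, tap → ratapani, vop → ravopani) add ra- … -ani around the stem.
The other pattern: stems with 3 vowels add the prefix ka-.
So wap → rawapani.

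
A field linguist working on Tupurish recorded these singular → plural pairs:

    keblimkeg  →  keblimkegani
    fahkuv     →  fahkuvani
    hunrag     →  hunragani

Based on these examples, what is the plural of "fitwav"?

fitwavani

Every pair shown (keblimkeg → keblimkegani, fahkuv → fahkuvani, hunrag → hunragani) follows the same rule: add -ani.
So fitwav → fitwavani.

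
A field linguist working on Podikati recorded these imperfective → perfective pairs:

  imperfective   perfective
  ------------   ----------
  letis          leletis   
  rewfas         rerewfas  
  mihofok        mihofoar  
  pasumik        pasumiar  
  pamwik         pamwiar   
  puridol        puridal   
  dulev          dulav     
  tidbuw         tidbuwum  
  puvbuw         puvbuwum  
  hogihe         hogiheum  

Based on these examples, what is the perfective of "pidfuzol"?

pidfuzal

"pidfuzol" ends in -l. The one such stem in the data (puridol → puridal) changes the last vowel to 'a' (as does dulev), so the same rule applies.
The other patterns: stems ending in -s repeat the first consonant+vowel as a prefix; stems ending in -k drop the final letter and add -ar; stems ending in -e or -w add -um.
So pidfuzol → pidfuzal.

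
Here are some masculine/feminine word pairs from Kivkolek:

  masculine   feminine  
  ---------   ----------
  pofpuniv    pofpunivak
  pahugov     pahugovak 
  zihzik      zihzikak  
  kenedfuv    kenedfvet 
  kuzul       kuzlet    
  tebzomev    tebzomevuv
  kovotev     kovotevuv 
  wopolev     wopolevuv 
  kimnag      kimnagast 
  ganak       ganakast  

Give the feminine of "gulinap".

pofpuniv and kenedfuv both end in -v yet inflect differently (pofpunivak, kenedfvet), so the final letter is not what conditions the rule; the last vowel is.
"gulinap" has last vowel 'a'. The stems whose last vowel is 'a' (kimnag → kimnagast, ganak → ganakast) add -ast.
The other patterns: stems whose last vowel is 'i' or 'o' add -ak; stems whose last vowel is 'u' delete the last vowel and add -et; stems whose last vowel is 'e' add -uv.
So gulinap → gulinapast.

gulinapast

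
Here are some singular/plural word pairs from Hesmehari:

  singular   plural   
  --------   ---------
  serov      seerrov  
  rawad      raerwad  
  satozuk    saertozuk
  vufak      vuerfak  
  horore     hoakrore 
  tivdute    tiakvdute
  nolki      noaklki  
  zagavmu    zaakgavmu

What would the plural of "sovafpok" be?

satozuk and zagavmu both have last vowel 'u' yet inflect differently (saertozuk, zaakgavmu), so the last vowel is not what conditions the rule; whether the stem ends in a vowel or a consonant is.
"sovafpok" ends in a consonant. The stems ending in a consonant (serov → seerrov, rawad → raerwad, satozuk → saertozuk) insert -er- after the first vowel.
The other pattern: stems ending in a vowel insert -ak- after the first vowel.
So sovafpok → soervafpok.

soervafpok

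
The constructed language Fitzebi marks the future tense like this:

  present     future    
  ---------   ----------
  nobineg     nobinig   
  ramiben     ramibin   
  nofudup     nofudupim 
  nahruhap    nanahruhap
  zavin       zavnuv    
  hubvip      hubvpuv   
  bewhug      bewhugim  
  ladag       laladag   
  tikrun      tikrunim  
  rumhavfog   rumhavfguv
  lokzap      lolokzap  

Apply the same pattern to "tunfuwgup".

"tunfuwgup" has last vowel 'u'. The stems whose last vowel is 'u' (nofudup → nofudupim, tikrun → tikrunim, bewhug → bewhugim) add -im.
So tunfuwgup → tunfuwgupim.

tunfuwgupim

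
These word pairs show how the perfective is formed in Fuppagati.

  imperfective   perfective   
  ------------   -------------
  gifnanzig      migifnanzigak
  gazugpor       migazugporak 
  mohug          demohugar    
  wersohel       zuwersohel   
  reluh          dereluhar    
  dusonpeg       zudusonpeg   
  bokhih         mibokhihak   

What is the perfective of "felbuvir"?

mifelbuvirak

dusonpeg and mohug both end in -g yet inflect differently (zudusonpeg, demohugar), so the final letter is not what conditions the rule; the last vowel is.
"felbuvir" has last vowel 'i'. The stems whose last vowel is 'i' (bokhih → mibokhihak, gifnanzig → migifnanzigak) add mi- … -ak around the stem.
The other patterns: stems whose last vowel is 'e' add the prefix zu-; stems whose last vowel is 'u' add de- … -ar around the stem.
So felbuvir → mifelbuvirak.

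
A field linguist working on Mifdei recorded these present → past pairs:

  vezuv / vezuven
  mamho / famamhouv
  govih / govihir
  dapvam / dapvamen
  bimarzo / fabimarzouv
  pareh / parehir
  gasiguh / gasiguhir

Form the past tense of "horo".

fahorouv

"horo" ends in -o. The stems ending in -o (mamho → famamhouv, bimarzo → fabimarzouv) add fa- … -uv around the stem.
So horo → fahorouv.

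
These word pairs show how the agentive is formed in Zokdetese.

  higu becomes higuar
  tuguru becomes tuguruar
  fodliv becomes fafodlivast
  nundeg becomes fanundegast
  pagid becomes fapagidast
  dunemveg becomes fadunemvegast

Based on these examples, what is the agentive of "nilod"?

higu and fodliv both have 2 vowels yet inflect differently (higuar, fafodlivast), so the number of vowels is not what conditions the rule; the final letter is.
"nilod" ends in -d. The one such stem in the data (pagid → fapagidast) adds fa- … -ast around the stem, so the same rule applies.
So nilod → fanilodast.

fanilodast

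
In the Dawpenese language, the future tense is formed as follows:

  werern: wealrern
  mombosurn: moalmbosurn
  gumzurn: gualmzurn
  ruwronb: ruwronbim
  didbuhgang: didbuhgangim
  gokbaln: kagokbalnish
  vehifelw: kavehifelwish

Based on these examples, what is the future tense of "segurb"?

werern and gokbaln both end in -n yet inflect differently (wealrern, kagokbalnish), so the final letter is not what conditions the rule; the second-to-last letter is.
"segurb" has second-to-last letter 'r'. The stems whose second-to-last letter is 'r' (werern → wealrern, mombosurn → moalmbosurn, gumzurn → gualmzurn) insert -al- after the first vowel.
The other patterns: stems whose second-to-last letter is 'n' add -im; stems whose second-to-last letter is 'l' add ka- … -ish around the stem.
So segurb → sealgurb.

sealgurb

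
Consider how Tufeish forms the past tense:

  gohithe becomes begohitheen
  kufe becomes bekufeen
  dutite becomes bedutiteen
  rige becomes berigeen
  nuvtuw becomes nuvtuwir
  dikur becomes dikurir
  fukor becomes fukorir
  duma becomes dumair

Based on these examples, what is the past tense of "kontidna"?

kontidnair

dutite and dikur both begin with d- yet inflect differently (bedutiteen, dikurir), so the first letter is not what conditions the rule; the final letter is.
"kontidna" ends in -a. The one such stem in the data (duma → dumair) adds -ir, so the same rule applies.
So kontidna → kontidnair.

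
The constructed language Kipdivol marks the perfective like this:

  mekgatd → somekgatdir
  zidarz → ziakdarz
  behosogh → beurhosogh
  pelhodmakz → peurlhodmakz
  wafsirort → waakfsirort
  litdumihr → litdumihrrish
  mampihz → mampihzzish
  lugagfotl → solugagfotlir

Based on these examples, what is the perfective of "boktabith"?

soboktabithir

zidarz and mampihz both end in -z yet inflect differently (ziakdarz, mampihzzish), so the final letter is not what conditions the rule; the second-to-last letter is.
"boktabith" has second-to-last letter 't'. The stems whose second-to-last letter is 't' (lugagfotl → solugagfotlir, mekgatd → somekgatdir) add so- … -ir around the stem.
The other patterns: stems whose second-to-last letter is 'r' insert -ak- after the first vowel; stems whose second-to-last letter is 'h' double the final consonant and add -ish; stems whose second-to-last letter is 'g' or 'k' insert -ur- after the first vowel.
So boktabith → soboktabithir.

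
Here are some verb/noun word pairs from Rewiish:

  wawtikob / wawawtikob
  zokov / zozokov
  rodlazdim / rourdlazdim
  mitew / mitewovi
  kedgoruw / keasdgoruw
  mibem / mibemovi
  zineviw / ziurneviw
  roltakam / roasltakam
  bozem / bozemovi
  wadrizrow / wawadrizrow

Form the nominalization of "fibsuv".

zineviw and mitew both end in -w yet inflect differently (ziurneviw, mitewovi), so the final letter is not what conditions the rule; the last vowel is.
"fibsuv" has last vowel 'u'. The one such stem in the data (kedgoruw → keasdgoruw) inserts -as- after the first vowel (as does roltakam), so the same rule applies.
The other patterns: stems whose last vowel is 'i' insert -ur- after the first vowel; stems whose last vowel is 'e' add -ovi; stems whose last vowel is 'o' repeat the first consonant+vowel as a prefix.
So fibsuv → fiasbsuv.

fiasbsuv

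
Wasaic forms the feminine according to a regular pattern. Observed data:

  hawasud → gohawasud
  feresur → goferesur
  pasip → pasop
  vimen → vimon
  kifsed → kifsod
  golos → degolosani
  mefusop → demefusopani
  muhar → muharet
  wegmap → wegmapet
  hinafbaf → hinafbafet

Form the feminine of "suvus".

gosuvus

hawasud and kifsed both end in -d yet inflect differently (gohawasud, kifsod), so the final letter is not what conditions the rule; the last vowel is.
"suvus" has last vowel 'u'. The stems whose last vowel is 'u' (hawasud → gohawasud, feresur → goferesur) add the prefix go-.
So suvus → gosuvus.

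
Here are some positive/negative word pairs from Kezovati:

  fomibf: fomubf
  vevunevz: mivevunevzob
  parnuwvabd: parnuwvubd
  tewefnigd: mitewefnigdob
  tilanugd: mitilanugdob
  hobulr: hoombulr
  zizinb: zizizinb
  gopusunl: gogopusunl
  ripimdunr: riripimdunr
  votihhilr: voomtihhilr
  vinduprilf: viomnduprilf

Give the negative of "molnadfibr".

molnadfubr

ripimdunr and votihhilr both end in -r yet inflect differently (riripimdunr, voomtihhilr), so the final letter is not what conditions the rule; the second-to-last letter is.
"molnadfibr" has second-to-last letter 'b'. The stems whose second-to-last letter is 'b' (fomibf → fomubf, parnuwvabd → parnuwvubd) change the last vowel to 'u'.
The other patterns: stems whose second-to-last letter is 'n' repeat the first consonant+vowel as a prefix; stems whose second-to-last letter is 'g' or 'v' add mi- … -ob around the stem; stems whose second-to-last letter is 'l' insert -om- after the first vowel.
So molnadfibr → molnadfubr.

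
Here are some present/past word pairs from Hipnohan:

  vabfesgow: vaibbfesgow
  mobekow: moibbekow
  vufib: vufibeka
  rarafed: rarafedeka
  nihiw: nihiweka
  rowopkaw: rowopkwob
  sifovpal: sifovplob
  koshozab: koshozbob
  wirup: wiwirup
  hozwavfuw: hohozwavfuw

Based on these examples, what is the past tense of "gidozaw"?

gidozwob

"gidozaw" has last vowel 'a'. The stems whose last vowel is 'a' (rowopkaw → rowopkwob, sifovpal → sifovplob, koshozab → koshozbob) delete the last vowel and add -ob.
So gidozaw → gidozwob.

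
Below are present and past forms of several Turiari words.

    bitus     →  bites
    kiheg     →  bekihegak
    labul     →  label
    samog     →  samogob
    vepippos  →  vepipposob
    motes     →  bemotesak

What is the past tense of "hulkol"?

"hulkol" has last vowel 'o'. The stems whose last vowel is 'o' (samog → samogob, vepippos → vepipposob) add -ob.
So hulkol → hulkolob.

hulkolob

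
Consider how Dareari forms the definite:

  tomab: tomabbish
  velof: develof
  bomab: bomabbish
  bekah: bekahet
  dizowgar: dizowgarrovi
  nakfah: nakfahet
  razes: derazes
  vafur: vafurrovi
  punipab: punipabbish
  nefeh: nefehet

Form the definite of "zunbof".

bekah and dizowgar both have last vowel 'a' yet inflect differently (bekahet, dizowgarrovi), so the last vowel is not what conditions the rule; the final letter is.
"zunbof" ends in -f. The one such stem in the data (velof → develof) adds the prefix de-, so the same rule applies.
So zunbof → dezunbof.

dezunbof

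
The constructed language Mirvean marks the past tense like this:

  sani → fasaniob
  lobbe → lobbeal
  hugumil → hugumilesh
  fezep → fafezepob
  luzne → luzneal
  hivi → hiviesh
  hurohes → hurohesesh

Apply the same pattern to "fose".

"fose" begins with f-. The one such stem in the data (fezep → fafezepob) adds fa- … -ob around the stem, so the same rule applies.
The other patterns: stems beginning with l- add -al; stems beginning with h- add -esh.
So fose → fafoseob.

fafoseob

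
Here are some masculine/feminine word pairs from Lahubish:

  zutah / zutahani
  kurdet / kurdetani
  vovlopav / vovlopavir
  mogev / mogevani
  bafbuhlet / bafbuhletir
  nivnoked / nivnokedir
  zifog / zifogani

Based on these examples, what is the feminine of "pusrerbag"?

vovlopav and mogev both end in -v yet inflect differently (vovlopavir, mogevani), so the final letter is not what conditions the rule; the number of vowels is.
"pusrerbag" has 3 vowels. The stems with 3 vowels (nivnoked → nivnokedir, bafbuhlet → bafbuhletir, vovlopav → vovlopavir) add -ir.
So pusrerbag → pusrerbagir.

pusrerbagir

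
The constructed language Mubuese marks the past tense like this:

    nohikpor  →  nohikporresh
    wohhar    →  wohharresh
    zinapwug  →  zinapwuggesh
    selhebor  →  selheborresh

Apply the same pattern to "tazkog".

tazkoggesh

Every pair shown (nohikpor → nohikporresh, wohhar → wohharresh, zinapwug → zinapwuggesh, …) follows the same rule: double the final consonant and add -esh.
So tazkog → tazkoggesh.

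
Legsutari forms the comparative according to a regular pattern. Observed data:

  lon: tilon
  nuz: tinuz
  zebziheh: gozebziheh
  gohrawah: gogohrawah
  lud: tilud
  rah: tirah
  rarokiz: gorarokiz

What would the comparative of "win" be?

rah and gohrawah both end in -h yet inflect differently (tirah, gogohrawah), so the final letter is not what conditions the rule; the number of vowels is.
"win" has 1 vowel. The stems with 1 vowel (rah → tirah, lud → tilud, nuz → tinuz) add the prefix ti-.
So win → tiwin.

tiwin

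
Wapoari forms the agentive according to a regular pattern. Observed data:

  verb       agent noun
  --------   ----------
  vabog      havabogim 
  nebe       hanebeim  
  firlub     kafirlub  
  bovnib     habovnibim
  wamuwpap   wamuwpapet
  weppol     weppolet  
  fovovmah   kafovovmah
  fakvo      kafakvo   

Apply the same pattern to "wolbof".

wolbofet

firlub and bovnib both end in -b yet inflect differently (kafirlub, habovnibim), so the final letter is not what conditions the rule; the first letter is.
"wolbof" begins with w-. The stems beginning with w- (weppol → weppolet, wamuwpap → wamuwpapet) add -et.
The other patterns: stems beginning with f- add the prefix ka-; stems beginning with b-, n- or v- add ha- … -im around the stem.
So wolbof → wolbofet.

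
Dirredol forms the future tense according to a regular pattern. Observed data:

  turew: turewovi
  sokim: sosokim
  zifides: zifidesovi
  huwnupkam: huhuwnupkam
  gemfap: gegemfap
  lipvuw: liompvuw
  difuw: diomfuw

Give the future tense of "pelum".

peomlum

"pelum" has last vowel 'u'. The stems whose last vowel is 'u' (lipvuw → liompvuw, difuw → diomfuw) insert -om- after the first vowel.
The other patterns: stems whose last vowel is 'e' add -ovi; stems whose last vowel is 'a' or 'i' repeat the first consonant+vowel as a prefix.
So pelum → peomlum.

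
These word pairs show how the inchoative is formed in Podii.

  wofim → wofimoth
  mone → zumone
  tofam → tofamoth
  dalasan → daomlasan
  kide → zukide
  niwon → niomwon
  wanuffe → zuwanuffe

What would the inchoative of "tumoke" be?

tofam and dalasan both have last vowel 'a' yet inflect differently (tofamoth, daomlasan), so the last vowel is not what conditions the rule; the final letter is.
"tumoke" ends in -e. The stems ending in -e (wanuffe → zuwanuffe, kide → zukide, mone → zumone) add the prefix zu-.
The other patterns: stems ending in -m add -oth; stems ending in -n insert -om- after the first vowel.
So tumoke → zutumoke.

zutumoke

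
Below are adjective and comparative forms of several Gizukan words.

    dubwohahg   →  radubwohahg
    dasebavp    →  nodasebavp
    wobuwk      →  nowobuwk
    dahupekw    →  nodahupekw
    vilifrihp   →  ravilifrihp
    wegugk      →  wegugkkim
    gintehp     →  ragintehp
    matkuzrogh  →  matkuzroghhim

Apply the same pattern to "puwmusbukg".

nopuwmusbukg

vilifrihp and dasebavp both end in -p yet inflect differently (ravilifrihp, nodasebavp), so the final letter is not what conditions the rule; the second-to-last letter is.
"puwmusbukg" has second-to-last letter 'k'. The one such stem in the data (dahupekw → nodahupekw) adds the prefix no-, so the same rule applies.
The other patterns: stems whose second-to-last letter is 'g' double the final consonant and add -im; stems whose second-to-last letter is 'h' add the prefix ra-.
So puwmusbukg → nopuwmusbukg.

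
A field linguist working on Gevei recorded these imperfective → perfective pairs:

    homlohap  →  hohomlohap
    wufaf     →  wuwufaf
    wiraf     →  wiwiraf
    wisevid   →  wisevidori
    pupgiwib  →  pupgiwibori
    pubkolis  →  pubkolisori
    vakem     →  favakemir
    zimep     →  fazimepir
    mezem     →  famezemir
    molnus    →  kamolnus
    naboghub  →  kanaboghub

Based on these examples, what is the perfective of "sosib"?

sosibori

homlohap and zimep both end in -p yet inflect differently (hohomlohap, fazimepir), so the final letter is not what conditions the rule; the last vowel is.
"sosib" has last vowel 'i'. The stems whose last vowel is 'i' (wisevid → wisevidori, pupgiwib → pupgiwibori, pubkolis → pubkolisori) add -ori.
The other patterns: stems whose last vowel is 'a' repeat the first consonant+vowel as a prefix; stems whose last vowel is 'e' add fa- … -ir around the stem; stems whose last vowel is 'u' add the prefix ka-.
So sosib → sosibori.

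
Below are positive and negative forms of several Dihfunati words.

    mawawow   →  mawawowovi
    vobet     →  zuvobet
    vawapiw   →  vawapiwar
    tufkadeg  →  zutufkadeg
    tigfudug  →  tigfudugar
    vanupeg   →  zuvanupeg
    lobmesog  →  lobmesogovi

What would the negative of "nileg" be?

zunileg

lobmesog and vanupeg both end in -g yet inflect differently (lobmesogovi, zuvanupeg), so the final letter is not what conditions the rule; the last vowel is.
"nileg" has last vowel 'e'. The stems whose last vowel is 'e' (vobet → zuvobet, vanupeg → zuvanupeg, tufkadeg → zutufkadeg) add the prefix zu-.
The other patterns: stems whose last vowel is 'o' add -ovi; stems whose last vowel is 'i' or 'u' add -ar.
So nileg → zunileg.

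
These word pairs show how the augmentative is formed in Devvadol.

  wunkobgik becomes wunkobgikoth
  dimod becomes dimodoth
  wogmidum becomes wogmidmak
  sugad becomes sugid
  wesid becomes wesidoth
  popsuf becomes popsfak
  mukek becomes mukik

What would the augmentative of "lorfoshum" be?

lorfoshmak

wunkobgik and mukek both end in -k yet inflect differently (wunkobgikoth, mukik), so the final letter is not what conditions the rule; the last vowel is.
"lorfoshum" has last vowel 'u'. The stems whose last vowel is 'u' (popsuf → popsfak, wogmidum → wogmidmak) delete the last vowel and add -ak.
The other patterns: stems whose last vowel is 'i' or 'o' add -oth; stems whose last vowel is 'a' or 'e' change the last vowel to 'i'.
So lorfoshum → lorfoshmak.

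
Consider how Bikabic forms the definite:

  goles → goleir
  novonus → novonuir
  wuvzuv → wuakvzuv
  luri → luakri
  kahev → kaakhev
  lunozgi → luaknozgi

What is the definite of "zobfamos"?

goles and kahev both have last vowel 'e' yet inflect differently (goleir, kaakhev), so the last vowel is not what conditions the rule; the final letter is.
"zobfamos" ends in -s. The stems ending in -s (novonus → novonuir, goles → goleir) drop the final letter and add -ir.
The other pattern: stems ending in -i or -v insert -ak- after the first vowel.
So zobfamos → zobfamoir.

zobfamoir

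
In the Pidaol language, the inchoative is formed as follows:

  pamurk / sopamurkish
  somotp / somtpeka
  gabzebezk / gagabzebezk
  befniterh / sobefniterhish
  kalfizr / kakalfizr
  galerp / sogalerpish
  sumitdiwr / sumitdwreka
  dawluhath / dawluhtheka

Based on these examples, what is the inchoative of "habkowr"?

habkwreka

dawluhath and befniterh both end in -h yet inflect differently (dawluhtheka, sobefniterhish), so the final letter is not what conditions the rule; the second-to-last letter is.
"habkowr" has second-to-last letter 'w'. The one such stem in the data (sumitdiwr → sumitdwreka) deletes the last vowel and adds -eka (as do dawluhath, somotp), so the same rule applies.
So habkowr → habkwreka.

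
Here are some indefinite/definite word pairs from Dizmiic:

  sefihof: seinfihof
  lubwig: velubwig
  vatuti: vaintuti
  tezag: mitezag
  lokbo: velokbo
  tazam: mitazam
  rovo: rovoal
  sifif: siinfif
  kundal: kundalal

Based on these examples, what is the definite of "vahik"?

lubwig and tezag both end in -g yet inflect differently (velubwig, mitezag), so the final letter is not what conditions the rule; the first letter is.
"vahik" begins with v-. The one such stem in the data (vatuti → vaintuti) inserts -in- after the first vowel (as do sifif, sefihof), so the same rule applies.
The other patterns: stems beginning with l- add the prefix ve-; stems beginning with t- add the prefix mi-; stems beginning with k- or r- add -al.
So vahik → vainhik.

vainhik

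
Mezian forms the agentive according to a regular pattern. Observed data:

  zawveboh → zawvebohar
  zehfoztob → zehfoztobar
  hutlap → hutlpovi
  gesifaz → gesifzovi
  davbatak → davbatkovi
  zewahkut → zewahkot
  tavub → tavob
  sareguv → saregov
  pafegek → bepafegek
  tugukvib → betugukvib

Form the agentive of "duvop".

zehfoztob and tavub both end in -b yet inflect differently (zehfoztobar, tavob), so the final letter is not what conditions the rule; the last vowel is.
"duvop" has last vowel 'o'. The stems whose last vowel is 'o' (zawveboh → zawvebohar, zehfoztob → zehfoztobar) add -ar.
So duvop → duvopar.

duvopar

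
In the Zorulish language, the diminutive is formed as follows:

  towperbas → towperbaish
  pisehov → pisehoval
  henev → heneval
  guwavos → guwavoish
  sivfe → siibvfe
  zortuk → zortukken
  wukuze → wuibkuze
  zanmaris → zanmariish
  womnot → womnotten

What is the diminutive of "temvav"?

wukuze and henev both have last vowel 'e' yet inflect differently (wuibkuze, heneval), so the last vowel is not what conditions the rule; the final letter is.
"temvav" ends in -v. The stems ending in -v (henev → heneval, pisehov → pisehoval) add -al.
So temvav → temvaval.

temvaval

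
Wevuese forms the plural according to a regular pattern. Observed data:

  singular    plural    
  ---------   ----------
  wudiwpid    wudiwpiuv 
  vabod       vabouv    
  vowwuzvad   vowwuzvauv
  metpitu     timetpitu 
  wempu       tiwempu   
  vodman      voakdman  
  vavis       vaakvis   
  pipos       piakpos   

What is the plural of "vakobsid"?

vakobsiuv

"vakobsid" ends in -d. The stems ending in -d (wudiwpid → wudiwpiuv, vabod → vabouv, vowwuzvad → vowwuzvauv) drop the final letter and add -uv.
So vakobsid → vakobsiuv.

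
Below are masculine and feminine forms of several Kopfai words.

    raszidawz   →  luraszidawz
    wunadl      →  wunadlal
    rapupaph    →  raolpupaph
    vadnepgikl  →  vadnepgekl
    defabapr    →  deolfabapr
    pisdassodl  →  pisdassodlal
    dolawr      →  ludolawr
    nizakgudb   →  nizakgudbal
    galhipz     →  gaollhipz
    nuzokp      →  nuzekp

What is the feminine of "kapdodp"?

pisdassodl and vadnepgikl both end in -l yet inflect differently (pisdassodlal, vadnepgekl), so the final letter is not what conditions the rule; the second-to-last letter is.
"kapdodp" has second-to-last letter 'd'. The stems whose second-to-last letter is 'd' (pisdassodl → pisdassodlal, nizakgudb → nizakgudbal, wunadl → wunadlal) add -al.
The other patterns: stems whose second-to-last letter is 'w' add the prefix lu-; stems whose second-to-last letter is 'k' change the last vowel to 'e'; stems whose second-to-last letter is 'p' insert -ol- after the first vowel.
So kapdodp → kapdodpal.

kapdodpal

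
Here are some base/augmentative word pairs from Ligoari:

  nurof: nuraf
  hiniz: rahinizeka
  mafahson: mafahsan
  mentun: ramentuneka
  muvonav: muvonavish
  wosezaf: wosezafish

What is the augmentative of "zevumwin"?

"zevumwin" has last vowel 'i'. The one such stem in the data (hiniz → rahinizeka) adds ra- … -eka around the stem, so the same rule applies.
The other patterns: stems whose last vowel is 'a' add -ish; stems whose last vowel is 'o' change the last vowel to 'a'.
So zevumwin → razevumwineka.

razevumwineka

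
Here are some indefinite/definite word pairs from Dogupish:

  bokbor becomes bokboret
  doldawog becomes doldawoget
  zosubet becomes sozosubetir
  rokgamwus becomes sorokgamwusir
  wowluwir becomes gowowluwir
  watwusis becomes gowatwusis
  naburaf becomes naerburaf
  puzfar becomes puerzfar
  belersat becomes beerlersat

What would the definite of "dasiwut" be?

sodasiwutir

bokbor and wowluwir both end in -r yet inflect differently (bokboret, gowowluwir), so the final letter is not what conditions the rule; the last vowel is.
"dasiwut" has last vowel 'u'. The one such stem in the data (rokgamwus → sorokgamwusir) adds so- … -ir around the stem, so the same rule applies.
The other patterns: stems whose last vowel is 'o' add -et; stems whose last vowel is 'i' add the prefix go-; stems whose last vowel is 'a' insert -er- after the first vowel.
So dasiwut → sodasiwutir.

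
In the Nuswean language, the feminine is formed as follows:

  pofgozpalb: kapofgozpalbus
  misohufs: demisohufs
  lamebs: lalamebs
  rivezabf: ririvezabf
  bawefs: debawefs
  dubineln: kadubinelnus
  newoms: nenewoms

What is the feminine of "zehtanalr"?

kazehtanalrus

misohufs and lamebs both end in -s yet inflect differently (demisohufs, lalamebs), so the final letter is not what conditions the rule; the second-to-last letter is.
"zehtanalr" has second-to-last letter 'l'. The stems whose second-to-last letter is 'l' (dubineln → kadubinelnus, pofgozpalb → kapofgozpalbus) add ka- … -us around the stem.
The other patterns: stems whose second-to-last letter is 'f' add the prefix de-; stems whose second-to-last letter is 'b' or 'm' repeat the first consonant+vowel as a prefix.
So zehtanalr → kazehtanalrus.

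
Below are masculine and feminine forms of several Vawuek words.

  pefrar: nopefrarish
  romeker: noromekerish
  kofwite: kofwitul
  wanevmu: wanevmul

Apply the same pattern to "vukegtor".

novukegtorish

romeker and kofwite both have last vowel 'e' yet inflect differently (noromekerish, kofwitul), so the last vowel is not what conditions the rule; whether the stem ends in a vowel or a consonant is.
"vukegtor" ends in a consonant. The stems ending in a consonant (pefrar → nopefrarish, romeker → noromekerish) add no- … -ish around the stem.
The other pattern: stems ending in a vowel drop the final letter and add -ul.
So vukegtor → novukegtorish.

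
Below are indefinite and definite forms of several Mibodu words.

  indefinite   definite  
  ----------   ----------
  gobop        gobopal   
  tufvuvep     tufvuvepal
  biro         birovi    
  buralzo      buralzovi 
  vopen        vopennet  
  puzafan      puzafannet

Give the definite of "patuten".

gobop and biro both have last vowel 'o' yet inflect differently (gobopal, birovi), so the last vowel is not what conditions the rule; the final letter is.
"patuten" ends in -n. The stems ending in -n (vopen → vopennet, puzafan → puzafannet) double the final consonant and add -et.
So patuten → patutennet.

patutennet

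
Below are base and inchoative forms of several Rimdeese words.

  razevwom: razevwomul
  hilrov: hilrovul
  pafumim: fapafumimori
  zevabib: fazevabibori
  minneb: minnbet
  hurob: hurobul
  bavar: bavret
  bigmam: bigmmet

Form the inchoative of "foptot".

razevwom and pafumim both end in -m yet inflect differently (razevwomul, fapafumimori), so the final letter is not what conditions the rule; the last vowel is.
"foptot" has last vowel 'o'. The stems whose last vowel is 'o' (hurob → hurobul, razevwom → razevwomul, hilrov → hilrovul) add -ul.
So foptot → foptotul.

foptotul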